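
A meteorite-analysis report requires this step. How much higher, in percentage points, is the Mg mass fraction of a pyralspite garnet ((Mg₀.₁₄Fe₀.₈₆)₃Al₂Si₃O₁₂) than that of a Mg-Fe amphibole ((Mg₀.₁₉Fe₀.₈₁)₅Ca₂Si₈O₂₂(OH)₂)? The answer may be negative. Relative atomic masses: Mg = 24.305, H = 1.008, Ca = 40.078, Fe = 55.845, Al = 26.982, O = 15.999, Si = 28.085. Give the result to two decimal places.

Mg in (Mg₀.₁₄Fe₀.₈₆)₃Al₂Si₃O₁₂: molar mass 484.495 g/mol; 0.42×24.305 = 10.208 g → 2.11 wt%.
Mg in (Mg₀.₁₉Fe₀.₈₁)₅Ca₂Si₈O₂₂(OH)₂: molar mass 940.090 g/mol; 0.95×24.305 = 23.090 g → 2.46 wt%.
Difference = 2.11 − 2.46 = -0.35 percentage points.

-0.35 percentage points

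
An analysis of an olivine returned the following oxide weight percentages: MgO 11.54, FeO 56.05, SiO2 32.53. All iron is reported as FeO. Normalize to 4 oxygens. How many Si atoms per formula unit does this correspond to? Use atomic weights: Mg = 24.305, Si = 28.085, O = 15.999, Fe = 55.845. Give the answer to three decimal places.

1.008 Si apfu

MgO: 11.54/40.304 = 0.28632 mol → 0.28632 mol Mg, 0.28632 mol O.
FeO: 56.05/71.844 = 0.78016 mol → 0.78016 mol Fe, 0.78016 mol O.
SiO2: 32.53/60.083 = 0.54142 mol → 0.54142 mol Si, 1.08284 mol O.
Total oxygen = 2.14932 mol. Normalization factor = 4/2.14932 = 1.86105.
Si per 4 O = 0.54142 × 1.86105 = 1.008.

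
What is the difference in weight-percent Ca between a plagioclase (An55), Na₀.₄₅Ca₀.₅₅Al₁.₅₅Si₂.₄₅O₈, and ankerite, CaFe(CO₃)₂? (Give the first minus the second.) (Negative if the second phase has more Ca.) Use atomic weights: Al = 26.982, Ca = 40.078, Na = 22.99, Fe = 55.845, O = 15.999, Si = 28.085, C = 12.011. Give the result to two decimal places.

First mineral: 22.043 g Ca in 271.011 g formula = 8.13 wt% Ca.
Second mineral: 40.078 g Ca in 215.939 g formula = 18.56 wt% Ca.
8.13% − 18.56% gives a difference of -10.43 percentage points.

-10.43 percentage points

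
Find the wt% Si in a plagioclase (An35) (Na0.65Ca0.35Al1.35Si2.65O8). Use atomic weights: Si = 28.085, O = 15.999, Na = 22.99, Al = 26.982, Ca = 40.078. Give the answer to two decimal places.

Molar mass of Na0.65Ca0.35Al1.35Si2.65O8: 0.65*22.99 + 0.35*40.078 + 1.35*26.982 + 2.65*28.085 + 8*15.999 = 267.814 g/mol.
Mass of Si per formula unit: 2.65 × 28.085 = 74.425 g.
Weight fraction Si = 74.425 / 267.814 = 0.2779.

27.79 wt%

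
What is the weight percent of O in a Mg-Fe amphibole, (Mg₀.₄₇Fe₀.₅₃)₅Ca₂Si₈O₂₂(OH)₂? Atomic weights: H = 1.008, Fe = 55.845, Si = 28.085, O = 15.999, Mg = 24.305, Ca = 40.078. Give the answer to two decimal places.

Formula mass = 2.35×24.305 + 2.65×55.845 + 2×40.078 + 8×28.085 + 24×15.999 + 2×1.008 = 895.934 g/mol, of which 383.976 g is O.
So O makes up 383.976/895.934 = 0.4286 of the mass, i.e. 42.86%.

42.86 weight percent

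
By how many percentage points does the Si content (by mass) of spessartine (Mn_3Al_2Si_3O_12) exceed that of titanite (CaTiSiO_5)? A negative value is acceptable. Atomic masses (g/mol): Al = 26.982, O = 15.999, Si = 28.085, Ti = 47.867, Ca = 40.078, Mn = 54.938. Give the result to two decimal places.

Si in Mn_3Al_2Si_3O_12: molar mass 495.021 g/mol; 3×28.085 = 84.255 g → 17.02 wt%.
Si in CaTiSiO_5: molar mass 196.025 g/mol; 1×28.085 = 28.085 g → 14.33 wt%.
Difference = 17.02 − 14.33 = 2.69 percentage points.

2.69 percentage points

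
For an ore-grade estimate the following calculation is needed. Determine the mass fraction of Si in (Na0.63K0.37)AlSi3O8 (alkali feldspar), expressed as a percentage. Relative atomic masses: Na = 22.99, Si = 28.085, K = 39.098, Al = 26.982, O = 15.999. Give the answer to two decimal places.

M((Na0.63K0.37)AlSi3O8) = 268.179 g/mol.
Si contributes 3 × 28.085 = 84.255 g per mole.
84.255/268.179 = 0.3142 → 31.42%.

31.42 weight percent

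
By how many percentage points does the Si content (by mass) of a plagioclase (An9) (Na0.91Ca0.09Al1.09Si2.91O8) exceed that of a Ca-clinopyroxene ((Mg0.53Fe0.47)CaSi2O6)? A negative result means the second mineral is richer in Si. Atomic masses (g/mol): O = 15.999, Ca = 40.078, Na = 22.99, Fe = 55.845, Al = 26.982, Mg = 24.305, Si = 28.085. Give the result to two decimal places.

6.72 percentage points

Si in Na0.91Ca0.09Al1.09Si2.91O8: molar mass 263.658 g/mol; 2.91×28.085 = 81.727 g → 31.00 wt%.
Si in (Mg0.53Fe0.47)CaSi2O6: molar mass 231.371 g/mol; 2×28.085 = 56.170 g → 24.28 wt%.
Difference = 31.00 − 24.28 = 6.72 percentage points.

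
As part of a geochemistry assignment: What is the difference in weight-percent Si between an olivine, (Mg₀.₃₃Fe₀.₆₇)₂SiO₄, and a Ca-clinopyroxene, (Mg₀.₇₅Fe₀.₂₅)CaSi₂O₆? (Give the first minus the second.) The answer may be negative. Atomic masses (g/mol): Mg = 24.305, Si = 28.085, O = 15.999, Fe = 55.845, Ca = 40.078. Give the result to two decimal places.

M((Mg₀.₃₃Fe₀.₆₇)₂SiO₄) = 182.955 g/mol, so wt% Si = 28.085/182.955 × 100 = 15.35%.
M((Mg₀.₇₅Fe₀.₂₅)CaSi₂O₆) = 224.432 g/mol, so wt% Si = 56.170/224.432 × 100 = 25.03%.
15.35 − 25.03 = -9.68 pp.

-9.68 percentage points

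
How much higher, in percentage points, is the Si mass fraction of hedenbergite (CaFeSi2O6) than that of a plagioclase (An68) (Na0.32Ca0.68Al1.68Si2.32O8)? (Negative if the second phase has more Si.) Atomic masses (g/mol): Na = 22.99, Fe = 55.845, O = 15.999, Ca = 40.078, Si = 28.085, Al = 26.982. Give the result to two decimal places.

-1.22 percentage points

First mineral: 56.170 g Si in 248.087 g formula = 22.64 wt% Si.
Second mineral: 65.157 g Si in 273.089 g formula = 23.86 wt% Si.
22.64% − 23.86% gives a difference of -1.22 percentage points.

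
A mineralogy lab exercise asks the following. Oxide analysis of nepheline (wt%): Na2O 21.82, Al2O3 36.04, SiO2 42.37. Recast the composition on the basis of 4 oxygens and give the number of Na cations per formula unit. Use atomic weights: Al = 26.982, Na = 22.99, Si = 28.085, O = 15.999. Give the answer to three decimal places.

21.82 wt% Na2O ÷ 61.979 g/mol = 0.35205 mol, giving 0.70410 Na and 0.35205 O.
36.04 wt% Al2O3 ÷ 101.961 g/mol = 0.35347 mol, giving 0.70694 Al and 1.06041 O.
42.37 wt% SiO2 ÷ 60.083 g/mol = 0.70519 mol, giving 0.70519 Si and 1.41038 O.
Oxygen sums to 2.82284; scaling by 4/2.82284 = 1.41701 puts the formula on 4 O.
Na: 0.70410 × 1.41701 = 0.998 atoms per formula unit.

0.998 Na apfu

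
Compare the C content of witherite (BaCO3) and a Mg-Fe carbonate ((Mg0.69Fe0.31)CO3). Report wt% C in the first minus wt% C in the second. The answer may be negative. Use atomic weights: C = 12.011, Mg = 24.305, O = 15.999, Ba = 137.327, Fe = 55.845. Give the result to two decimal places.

-6.68 percentage points

C in BaCO3: molar mass 197.335 g/mol; 1×12.011 = 12.011 g → 6.09 wt%.
C in (Mg0.69Fe0.31)CO3: molar mass 94.090 g/mol; 1×12.011 = 12.011 g → 12.77 wt%.
Difference = 6.09 − 12.77 = -6.68 percentage points.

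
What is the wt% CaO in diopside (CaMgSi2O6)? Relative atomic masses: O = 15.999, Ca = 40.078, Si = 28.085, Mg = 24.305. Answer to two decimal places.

25.90 wt%

Formula mass = 216.547 g/mol.
1 Ca → 1.0000 mol CaO per formula unit; M(CaO) = 56.077, so CaO mass = 56.077 g.
56.077/216.547 × 100 = 25.90 wt%.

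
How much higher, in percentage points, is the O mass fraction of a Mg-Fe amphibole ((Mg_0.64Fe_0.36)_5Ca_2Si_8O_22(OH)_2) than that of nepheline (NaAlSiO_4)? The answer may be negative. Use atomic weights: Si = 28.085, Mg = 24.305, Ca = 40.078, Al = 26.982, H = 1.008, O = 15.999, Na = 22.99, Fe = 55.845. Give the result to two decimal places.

First mineral: 383.976 g O in 869.125 g formula = 44.18 wt% O.
Second mineral: 63.996 g O in 142.053 g formula = 45.05 wt% O.
44.18% − 45.05% gives a difference of -0.87 percentage points.

-0.87 percentage points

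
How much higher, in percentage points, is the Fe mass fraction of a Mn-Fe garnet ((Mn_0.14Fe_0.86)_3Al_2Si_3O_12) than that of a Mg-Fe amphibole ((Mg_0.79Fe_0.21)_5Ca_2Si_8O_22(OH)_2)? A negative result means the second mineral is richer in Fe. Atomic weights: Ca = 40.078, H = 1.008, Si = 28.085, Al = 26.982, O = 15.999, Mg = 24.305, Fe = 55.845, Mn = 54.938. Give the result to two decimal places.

M((Mn_0.14Fe_0.86)_3Al_2Si_3O_12) = 497.361 g/mol, so wt% Fe = 144.080/497.361 × 100 = 28.97%.
M((Mg_0.79Fe_0.21)_5Ca_2Si_8O_22(OH)_2) = 845.470 g/mol, so wt% Fe = 58.637/845.470 × 100 = 6.94%.
28.97 − 6.94 = 22.03 pp.

22.03 percentage points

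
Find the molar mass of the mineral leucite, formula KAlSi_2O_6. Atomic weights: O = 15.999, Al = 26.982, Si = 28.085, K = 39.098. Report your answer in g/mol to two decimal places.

K: 1 × 39.098 = 39.0980
Al: 1 × 26.982 = 26.9820
Si: 2 × 28.085 = 56.1700
O: 6 × 15.999 = 95.9940
Summing the contributions gives the formula mass.

218.24 g/mol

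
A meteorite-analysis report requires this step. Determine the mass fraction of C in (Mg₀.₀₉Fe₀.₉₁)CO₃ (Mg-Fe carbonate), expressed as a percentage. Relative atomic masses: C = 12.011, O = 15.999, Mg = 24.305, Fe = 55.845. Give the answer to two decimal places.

10.63 mass %

Molar mass of (Mg₀.₀₉Fe₀.₉₁)CO₃: 0.09*24.305 + 0.91*55.845 + 1*12.011 + 3*15.999 = 113.014 g/mol.
Mass of C per formula unit: 1 × 12.011 = 12.011 g.
Weight fraction C = 12.011 / 113.014 = 0.1063.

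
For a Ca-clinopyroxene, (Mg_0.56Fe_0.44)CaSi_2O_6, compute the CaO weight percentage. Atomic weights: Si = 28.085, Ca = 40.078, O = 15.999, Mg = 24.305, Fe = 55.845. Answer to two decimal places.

24.34 wt%

Formula mass = 230.425 g/mol.
1 Ca → 1.0000 mol CaO per formula unit; M(CaO) = 56.077, so CaO mass = 56.077 g.
56.077/230.425 × 100 = 24.34 wt%.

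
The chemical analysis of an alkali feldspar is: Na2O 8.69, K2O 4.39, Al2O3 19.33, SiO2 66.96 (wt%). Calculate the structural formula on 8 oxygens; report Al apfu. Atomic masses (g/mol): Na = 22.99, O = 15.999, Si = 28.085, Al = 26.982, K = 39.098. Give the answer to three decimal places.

1.016 Al apfu

8.69 wt% Na2O ÷ 61.979 g/mol = 0.14021 mol, giving 0.28042 Na and 0.14021 O.
4.39 wt% K2O ÷ 94.195 g/mol = 0.04661 mol, giving 0.09322 K and 0.04661 O.
19.33 wt% Al2O3 ÷ 101.961 g/mol = 0.18958 mol, giving 0.37916 Al and 0.56874 O.
66.96 wt% SiO2 ÷ 60.083 g/mol = 1.11446 mol, giving 1.11446 Si and 2.22892 O.
Oxygen sums to 2.98448; scaling by 8/2.98448 = 2.68053 puts the formula on 8 O.
Al: 0.37916 × 2.68053 = 1.016 atoms per formula unit.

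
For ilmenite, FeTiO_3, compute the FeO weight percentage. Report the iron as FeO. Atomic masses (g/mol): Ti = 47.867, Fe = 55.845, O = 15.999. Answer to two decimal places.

47.36 wt%

Molar mass of FeTiO_3 = 1·55.845 + 1·47.867 + 3·15.999 = 151.709 g/mol.
Each formula unit contains 1 Fe, equivalent to 1/1 = 1.0000 mol FeO.
M(FeO) = 1×55.845 + 1×15.999 = 71.844 g/mol.
Mass of FeO per formula unit = 1.0000 × 71.844 = 71.844 g.
FeO wt% = 71.844 / 151.709 × 100 = 47.36%.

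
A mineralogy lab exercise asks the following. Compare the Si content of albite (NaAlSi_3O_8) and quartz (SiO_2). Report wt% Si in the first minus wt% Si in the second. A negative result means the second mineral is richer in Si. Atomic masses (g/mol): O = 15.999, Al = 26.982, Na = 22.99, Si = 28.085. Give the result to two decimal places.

-14.61 percentage points

Si in NaAlSi_3O_8: molar mass 262.219 g/mol; 3×28.085 = 84.255 g → 32.13 wt%.
Si in SiO_2: molar mass 60.083 g/mol; 1×28.085 = 28.085 g → 46.74 wt%.
Difference = 32.13 − 46.74 = -14.61 percentage points.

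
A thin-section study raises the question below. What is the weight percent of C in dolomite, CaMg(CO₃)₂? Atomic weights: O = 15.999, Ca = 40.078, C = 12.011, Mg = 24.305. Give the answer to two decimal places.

M(CaMg(CO₃)₂) = 184.399 g/mol.
C contributes 2 × 12.011 = 24.022 g per mole.
24.022/184.399 = 0.1303 → 13.03%.

13.03 wt%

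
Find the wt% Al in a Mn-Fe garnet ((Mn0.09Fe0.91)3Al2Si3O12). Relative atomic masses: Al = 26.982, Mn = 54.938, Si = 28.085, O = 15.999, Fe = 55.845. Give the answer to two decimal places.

Formula mass = 0.27*54.938 + 2.73*55.845 + 2*26.982 + 3*28.085 + 12*15.999 = 497.497 g/mol, of which 53.964 g is Al.
So Al makes up 53.964/497.497 = 0.1085 of the mass, i.e. 10.85%.

10.85 wt%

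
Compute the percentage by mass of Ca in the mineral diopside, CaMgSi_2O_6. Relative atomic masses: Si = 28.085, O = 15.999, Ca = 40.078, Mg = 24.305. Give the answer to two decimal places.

18.51 mass %

M(CaMgSi_2O_6) = 216.547 g/mol.
Ca contributes 1 × 40.078 = 40.078 g per mole.
40.078/216.547 = 0.1851 → 18.51%.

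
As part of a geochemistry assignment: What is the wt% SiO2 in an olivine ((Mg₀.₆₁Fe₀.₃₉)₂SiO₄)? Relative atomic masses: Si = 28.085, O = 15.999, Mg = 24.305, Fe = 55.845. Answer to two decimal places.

36.35 wt%

Molar mass of (Mg₀.₆₁Fe₀.₃₉)₂SiO₄ = 1.22×24.305 + 0.78×55.845 + 1×28.085 + 4×15.999 = 165.292 g/mol.
Each formula unit contains 1 Si, equivalent to 1/1 = 1.0000 mol SiO2.
M(SiO2) = 1×28.085 + 2×15.999 = 60.083 g/mol.
Mass of SiO2 per formula unit = 1.0000 × 60.083 = 60.083 g.
SiO2 wt% = 60.083 / 165.292 × 100 = 36.35%.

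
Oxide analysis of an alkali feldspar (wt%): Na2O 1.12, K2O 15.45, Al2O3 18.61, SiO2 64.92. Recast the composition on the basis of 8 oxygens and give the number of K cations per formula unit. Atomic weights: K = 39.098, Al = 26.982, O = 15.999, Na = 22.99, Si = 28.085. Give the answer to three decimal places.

Na2O: 1.12/61.979 = 0.01807 mol → 0.03614 mol Na, 0.01807 mol O.
K2O: 15.45/94.195 = 0.16402 mol → 0.32804 mol K, 0.16402 mol O.
Al2O3: 18.61/101.961 = 0.18252 mol → 0.36504 mol Al, 0.54756 mol O.
SiO2: 64.92/60.083 = 1.08051 mol → 1.08051 mol Si, 2.16102 mol O.
Total oxygen = 2.89067 mol. Normalization factor = 8/2.89067 = 2.76752.
K per 8 O = 0.32804 × 2.76752 = 0.908.

0.908 K apfu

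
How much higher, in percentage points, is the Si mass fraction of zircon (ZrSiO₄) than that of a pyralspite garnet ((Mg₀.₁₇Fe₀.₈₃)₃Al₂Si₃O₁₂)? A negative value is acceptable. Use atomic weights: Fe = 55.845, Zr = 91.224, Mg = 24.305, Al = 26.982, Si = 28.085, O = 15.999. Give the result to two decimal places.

-2.17 percentage points

First mineral: 28.085 g Si in 183.305 g formula = 15.32 wt% Si.
Second mineral: 84.255 g Si in 481.657 g formula = 17.49 wt% Si.
15.32% − 17.49% gives a difference of -2.17 percentage points.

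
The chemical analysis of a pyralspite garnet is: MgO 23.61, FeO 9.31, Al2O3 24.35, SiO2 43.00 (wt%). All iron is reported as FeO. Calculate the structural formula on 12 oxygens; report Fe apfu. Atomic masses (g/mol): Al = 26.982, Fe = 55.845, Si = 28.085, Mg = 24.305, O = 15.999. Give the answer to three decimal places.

0.543 Fe apfu

MgO (M=40.304): mol = 0.58580; Mg = 0.58580, O = 0.58580.
FeO (M=71.844): mol = 0.12959; Fe = 0.12959, O = 0.12959.
Al2O3 (M=101.961): mol = 0.23882; Al = 0.47764, O = 0.71646.
SiO2 (M=60.083): mol = 0.71568; Si = 0.71568, O = 1.43136.
ΣO = 2.86321; factor = 12/ΣO = 4.19110.
Fe apfu = 0.12959 × 4.19110 = 0.543.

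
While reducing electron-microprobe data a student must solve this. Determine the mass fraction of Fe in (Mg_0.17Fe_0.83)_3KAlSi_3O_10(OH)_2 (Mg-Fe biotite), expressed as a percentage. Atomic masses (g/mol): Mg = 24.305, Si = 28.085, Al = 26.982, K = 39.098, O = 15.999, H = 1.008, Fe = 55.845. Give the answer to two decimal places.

28.05 weight percent

Formula mass = 0.51×24.305 + 2.49×55.845 + 1×39.098 + 1×26.982 + 3×28.085 + 12×15.999 + 2×1.008 = 495.789 g/mol, of which 139.054 g is Fe.
So Fe makes up 139.054/495.789 = 0.2805 of the mass, i.e. 28.05%.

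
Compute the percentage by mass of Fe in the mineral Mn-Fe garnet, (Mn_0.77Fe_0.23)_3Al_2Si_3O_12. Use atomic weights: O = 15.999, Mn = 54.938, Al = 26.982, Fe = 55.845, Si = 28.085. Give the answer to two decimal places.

7.77 mass %

M((Mn_0.77Fe_0.23)_3Al_2Si_3O_12) = 495.647 g/mol.
Fe contributes 0.69 × 55.845 = 38.533 g per mole.
38.533/495.647 = 0.0777 → 7.77%.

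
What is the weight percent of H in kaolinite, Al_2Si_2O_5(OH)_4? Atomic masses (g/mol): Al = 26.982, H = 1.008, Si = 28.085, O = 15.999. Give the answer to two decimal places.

Molar mass of Al_2Si_2O_5(OH)_4: 2*26.982 + 2*28.085 + 9*15.999 + 4*1.008 = 258.157 g/mol.
Mass of H per formula unit: 4 × 1.008 = 4.032 g.
Weight fraction H = 4.032 / 258.157 = 0.0156.

1.56 mass %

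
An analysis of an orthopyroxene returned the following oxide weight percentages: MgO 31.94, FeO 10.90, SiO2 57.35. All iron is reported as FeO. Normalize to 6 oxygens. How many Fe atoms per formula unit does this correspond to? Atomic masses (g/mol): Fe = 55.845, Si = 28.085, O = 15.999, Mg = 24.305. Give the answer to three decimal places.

0.319 Fe apfu

MgO (M=40.304): mol = 0.79248; Mg = 0.79248, O = 0.79248.
FeO (M=71.844): mol = 0.15172; Fe = 0.15172, O = 0.15172.
SiO2 (M=60.083): mol = 0.95451; Si = 0.95451, O = 1.90902.
ΣO = 2.85322; factor = 6/ΣO = 2.10289.
Fe apfu = 0.15172 × 2.10289 = 0.319.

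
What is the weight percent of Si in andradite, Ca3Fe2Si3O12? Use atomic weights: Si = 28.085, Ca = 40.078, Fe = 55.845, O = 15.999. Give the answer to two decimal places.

Formula mass = 3*40.078 + 2*55.845 + 3*28.085 + 12*15.999 = 508.167 g/mol, of which 84.255 g is Si.
So Si makes up 84.255/508.167 = 0.1658 of the mass, i.e. 16.58%.

16.58 weight percent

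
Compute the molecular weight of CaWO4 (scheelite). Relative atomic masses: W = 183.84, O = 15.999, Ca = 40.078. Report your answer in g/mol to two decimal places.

The formula mass is the sum 1*40.078 + 1*183.84 + 4*15.999.

287.91 g/mol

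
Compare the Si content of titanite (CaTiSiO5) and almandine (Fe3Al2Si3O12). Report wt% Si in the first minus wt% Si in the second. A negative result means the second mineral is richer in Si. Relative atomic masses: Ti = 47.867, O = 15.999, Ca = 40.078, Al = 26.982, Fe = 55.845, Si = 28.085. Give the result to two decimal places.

-2.60 percentage points

M(CaTiSiO5) = 196.025 g/mol, so wt% Si = 28.085/196.025 × 100 = 14.33%.
M(Fe3Al2Si3O12) = 497.742 g/mol, so wt% Si = 84.255/497.742 × 100 = 16.93%.
14.33 − 16.93 = -2.60 pp.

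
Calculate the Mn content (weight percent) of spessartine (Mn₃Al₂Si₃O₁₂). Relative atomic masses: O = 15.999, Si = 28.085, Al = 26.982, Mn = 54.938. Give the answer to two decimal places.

33.29 weight percent

Molar mass of Mn₃Al₂Si₃O₁₂: 3×54.938 + 2×26.982 + 3×28.085 + 12×15.999 = 495.021 g/mol.
Mass of Mn per formula unit: 3 × 54.938 = 164.814 g.
Weight fraction Mn = 164.814 / 495.021 = 0.3329.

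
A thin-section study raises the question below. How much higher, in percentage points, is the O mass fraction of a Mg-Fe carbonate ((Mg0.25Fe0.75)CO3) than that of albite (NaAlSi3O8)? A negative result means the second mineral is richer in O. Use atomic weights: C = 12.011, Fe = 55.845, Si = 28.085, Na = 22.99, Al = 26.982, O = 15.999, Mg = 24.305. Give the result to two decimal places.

O in (Mg0.25Fe0.75)CO3: molar mass 107.968 g/mol; 3×15.999 = 47.997 g → 44.45 wt%.
O in NaAlSi3O8: molar mass 262.219 g/mol; 8×15.999 = 127.992 g → 48.81 wt%.
Difference = 44.45 − 48.81 = -4.36 percentage points.

-4.36 percentage points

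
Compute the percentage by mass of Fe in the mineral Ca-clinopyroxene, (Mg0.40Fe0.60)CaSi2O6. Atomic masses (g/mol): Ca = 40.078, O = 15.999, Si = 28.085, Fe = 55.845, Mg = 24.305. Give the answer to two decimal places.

14.23 mass %

Molar mass of (Mg0.40Fe0.60)CaSi2O6: 0.40*24.305 + 0.60*55.845 + 1*40.078 + 2*28.085 + 6*15.999 = 235.471 g/mol.
Mass of Fe per formula unit: 0.60 × 55.845 = 33.507 g.
Weight fraction Fe = 33.507 / 235.471 = 0.1423.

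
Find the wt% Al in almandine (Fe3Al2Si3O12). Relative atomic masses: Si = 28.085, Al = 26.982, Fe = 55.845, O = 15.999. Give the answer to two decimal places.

10.84 mass %

Molar mass of Fe3Al2Si3O12: 3×55.845 + 2×26.982 + 3×28.085 + 12×15.999 = 497.742 g/mol.
Mass of Al per formula unit: 2 × 26.982 = 53.964 g.
Weight fraction Al = 53.964 / 497.742 = 0.1084.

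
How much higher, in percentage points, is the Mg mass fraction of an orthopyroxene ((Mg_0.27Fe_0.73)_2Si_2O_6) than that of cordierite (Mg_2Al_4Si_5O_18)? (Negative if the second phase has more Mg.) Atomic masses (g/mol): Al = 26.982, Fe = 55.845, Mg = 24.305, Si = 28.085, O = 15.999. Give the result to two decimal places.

M((Mg_0.27Fe_0.73)_2Si_2O_6) = 246.822 g/mol, so wt% Mg = 13.125/246.822 × 100 = 5.32%.
M(Mg_2Al_4Si_5O_18) = 584.945 g/mol, so wt% Mg = 48.610/584.945 × 100 = 8.31%.
5.32 − 8.31 = -2.99 pp.

-2.99 percentage points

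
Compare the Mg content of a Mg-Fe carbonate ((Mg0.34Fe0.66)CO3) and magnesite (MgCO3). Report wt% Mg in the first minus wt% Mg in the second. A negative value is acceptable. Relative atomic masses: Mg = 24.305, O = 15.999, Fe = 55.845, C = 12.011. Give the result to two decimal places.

-20.97 percentage points

First mineral: 8.264 g Mg in 105.129 g formula = 7.86 wt% Mg.
Second mineral: 24.305 g Mg in 84.313 g formula = 28.83 wt% Mg.
7.86% − 28.83% gives a difference of -20.97 percentage points.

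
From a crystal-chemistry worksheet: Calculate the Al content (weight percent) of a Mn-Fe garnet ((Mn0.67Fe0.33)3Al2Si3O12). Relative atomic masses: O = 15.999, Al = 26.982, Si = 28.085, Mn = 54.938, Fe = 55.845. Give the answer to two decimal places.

Formula mass = 2.01·54.938 + 0.99·55.845 + 2·26.982 + 3·28.085 + 12·15.999 = 495.919 g/mol, of which 53.964 g is Al.
So Al makes up 53.964/495.919 = 0.1088 of the mass, i.e. 10.88%.

10.88 weight percent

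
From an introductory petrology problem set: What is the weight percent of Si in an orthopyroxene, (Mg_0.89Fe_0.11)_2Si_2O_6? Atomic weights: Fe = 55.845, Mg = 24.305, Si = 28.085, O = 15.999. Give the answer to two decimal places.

27.04 weight percent

M((Mg_0.89Fe_0.11)_2Si_2O_6) = 207.713 g/mol.
Si contributes 2 × 28.085 = 56.170 g per mole.
56.170/207.713 = 0.2704 → 27.04%.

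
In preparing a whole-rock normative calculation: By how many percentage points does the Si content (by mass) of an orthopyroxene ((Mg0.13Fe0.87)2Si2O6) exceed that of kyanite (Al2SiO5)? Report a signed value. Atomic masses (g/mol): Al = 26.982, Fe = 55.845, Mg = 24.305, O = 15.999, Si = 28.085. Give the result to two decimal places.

4.64 percentage points

M((Mg0.13Fe0.87)2Si2O6) = 255.654 g/mol, so wt% Si = 56.170/255.654 × 100 = 21.97%.
M(Al2SiO5) = 162.044 g/mol, so wt% Si = 28.085/162.044 × 100 = 17.33%.
21.97 − 17.33 = 4.64 pp.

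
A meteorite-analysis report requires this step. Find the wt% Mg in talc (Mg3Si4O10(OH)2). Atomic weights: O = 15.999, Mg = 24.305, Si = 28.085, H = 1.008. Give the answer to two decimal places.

19.23 wt%

Formula mass = 3*24.305 + 4*28.085 + 12*15.999 + 2*1.008 = 379.259 g/mol, of which 72.915 g is Mg.
So Mg makes up 72.915/379.259 = 0.1923 of the mass, i.e. 19.23%.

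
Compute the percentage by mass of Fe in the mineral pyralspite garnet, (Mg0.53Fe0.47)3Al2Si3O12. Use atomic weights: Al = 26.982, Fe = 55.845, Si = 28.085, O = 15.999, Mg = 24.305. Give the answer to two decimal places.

17.59 wt%

Molar mass of (Mg0.53Fe0.47)3Al2Si3O12: 1.59·24.305 + 1.41·55.845 + 2·26.982 + 3·28.085 + 12·15.999 = 447.593 g/mol.
Mass of Fe per formula unit: 1.41 × 55.845 = 78.741 g.
Weight fraction Fe = 78.741 / 447.593 = 0.1759.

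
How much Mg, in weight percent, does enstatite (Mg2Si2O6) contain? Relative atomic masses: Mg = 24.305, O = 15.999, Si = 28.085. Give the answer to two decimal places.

24.21 weight percent

M(Mg2Si2O6) = 200.774 g/mol.
Mg contributes 2 × 24.305 = 48.610 g per mole.
48.610/200.774 = 0.2421 → 24.21%.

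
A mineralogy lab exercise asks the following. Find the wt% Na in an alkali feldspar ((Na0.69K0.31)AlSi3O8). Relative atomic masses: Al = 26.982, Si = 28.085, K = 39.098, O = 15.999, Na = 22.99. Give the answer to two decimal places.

5.94 weight percent

M((Na0.69K0.31)AlSi3O8) = 267.212 g/mol.
Na contributes 0.69 × 22.99 = 15.863 g per mole.
15.863/267.212 = 0.0594 → 5.94%.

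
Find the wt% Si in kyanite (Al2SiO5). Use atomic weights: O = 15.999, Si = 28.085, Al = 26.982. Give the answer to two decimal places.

17.33 weight percent

M(Al2SiO5) = 162.044 g/mol.
Si contributes 1 × 28.085 = 28.085 g per mole.
28.085/162.044 = 0.1733 → 17.33%.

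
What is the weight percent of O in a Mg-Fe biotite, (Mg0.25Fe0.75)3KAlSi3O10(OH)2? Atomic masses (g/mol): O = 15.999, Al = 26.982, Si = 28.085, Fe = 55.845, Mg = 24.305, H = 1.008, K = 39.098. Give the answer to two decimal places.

Formula mass = 0.75·24.305 + 2.25·55.845 + 1·39.098 + 1·26.982 + 3·28.085 + 12·15.999 + 2·1.008 = 488.219 g/mol, of which 191.988 g is O.
So O makes up 191.988/488.219 = 0.3932 of the mass, i.e. 39.32%.

39.32 mass %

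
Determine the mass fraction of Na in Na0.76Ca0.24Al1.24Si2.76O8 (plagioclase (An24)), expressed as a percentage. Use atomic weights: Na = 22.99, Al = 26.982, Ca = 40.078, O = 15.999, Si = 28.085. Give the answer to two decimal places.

6.57 wt%

M(Na0.76Ca0.24Al1.24Si2.76O8) = 266.055 g/mol.
Na contributes 0.76 × 22.99 = 17.472 g per mole.
17.472/266.055 = 0.0657 → 6.57%.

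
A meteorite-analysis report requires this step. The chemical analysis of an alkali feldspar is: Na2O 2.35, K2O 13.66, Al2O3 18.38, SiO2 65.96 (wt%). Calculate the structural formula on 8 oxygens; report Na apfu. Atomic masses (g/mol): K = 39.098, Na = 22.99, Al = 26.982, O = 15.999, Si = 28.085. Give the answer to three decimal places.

Na2O (M=61.979): mol = 0.03792; Na = 0.07584, O = 0.03792.
K2O (M=94.195): mol = 0.14502; K = 0.29004, O = 0.14502.
Al2O3 (M=101.961): mol = 0.18027; Al = 0.36054, O = 0.54081.
SiO2 (M=60.083): mol = 1.09781; Si = 1.09781, O = 2.19562.
ΣO = 2.91937; factor = 8/ΣO = 2.74032.
Na apfu = 0.07584 × 2.74032 = 0.208.

0.208 Na apfu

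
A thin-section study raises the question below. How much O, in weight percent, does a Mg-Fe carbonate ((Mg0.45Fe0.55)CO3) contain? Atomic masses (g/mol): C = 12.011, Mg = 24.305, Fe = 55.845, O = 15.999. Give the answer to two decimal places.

47.21 weight percent

Molar mass of (Mg0.45Fe0.55)CO3: 0.45×24.305 + 0.55×55.845 + 1×12.011 + 3×15.999 = 101.660 g/mol.
Mass of O per formula unit: 3 × 15.999 = 47.997 g.
Weight fraction O = 47.997 / 101.660 = 0.4721.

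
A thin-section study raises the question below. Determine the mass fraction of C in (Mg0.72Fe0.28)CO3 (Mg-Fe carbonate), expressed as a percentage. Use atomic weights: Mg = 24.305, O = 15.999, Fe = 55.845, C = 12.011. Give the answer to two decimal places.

12.90 weight percent

Molar mass of (Mg0.72Fe0.28)CO3: 0.72*24.305 + 0.28*55.845 + 1*12.011 + 3*15.999 = 93.144 g/mol.
Mass of C per formula unit: 1 × 12.011 = 12.011 g.
Weight fraction C = 12.011 / 93.144 = 0.1290.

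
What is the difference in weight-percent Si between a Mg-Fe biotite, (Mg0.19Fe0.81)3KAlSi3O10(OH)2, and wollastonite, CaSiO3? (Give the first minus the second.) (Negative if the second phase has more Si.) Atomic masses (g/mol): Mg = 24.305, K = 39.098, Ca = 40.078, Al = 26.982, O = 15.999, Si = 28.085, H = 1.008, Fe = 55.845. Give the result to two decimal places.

First mineral: 84.255 g Si in 493.896 g formula = 17.06 wt% Si.
Second mineral: 28.085 g Si in 116.160 g formula = 24.18 wt% Si.
17.06% − 24.18% gives a difference of -7.12 percentage points.

-7.12 percentage points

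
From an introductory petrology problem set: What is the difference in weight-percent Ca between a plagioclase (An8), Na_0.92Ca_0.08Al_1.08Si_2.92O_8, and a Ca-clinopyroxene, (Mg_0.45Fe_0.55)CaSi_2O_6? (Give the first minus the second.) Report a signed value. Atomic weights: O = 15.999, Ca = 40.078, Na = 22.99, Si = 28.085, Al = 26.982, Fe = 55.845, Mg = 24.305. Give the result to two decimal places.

M(Na_0.92Ca_0.08Al_1.08Si_2.92O_8) = 263.498 g/mol, so wt% Ca = 3.206/263.498 × 100 = 1.22%.
M((Mg_0.45Fe_0.55)CaSi_2O_6) = 233.894 g/mol, so wt% Ca = 40.078/233.894 × 100 = 17.14%.
1.22 − 17.14 = -15.92 pp.

-15.92 percentage points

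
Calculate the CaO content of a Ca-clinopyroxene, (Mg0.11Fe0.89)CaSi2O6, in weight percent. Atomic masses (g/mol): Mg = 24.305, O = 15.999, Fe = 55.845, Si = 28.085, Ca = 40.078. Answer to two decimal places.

22.92 wt%

Molar mass of (Mg0.11Fe0.89)CaSi2O6 = 0.11·24.305 + 0.89·55.845 + 1·40.078 + 2·28.085 + 6·15.999 = 244.618 g/mol.
Each formula unit contains 1 Ca, equivalent to 1/1 = 1.0000 mol CaO.
M(CaO) = 1×40.078 + 1×15.999 = 56.077 g/mol.
Mass of CaO per formula unit = 1.0000 × 56.077 = 56.077 g.
CaO wt% = 56.077 / 244.618 × 100 = 22.92%.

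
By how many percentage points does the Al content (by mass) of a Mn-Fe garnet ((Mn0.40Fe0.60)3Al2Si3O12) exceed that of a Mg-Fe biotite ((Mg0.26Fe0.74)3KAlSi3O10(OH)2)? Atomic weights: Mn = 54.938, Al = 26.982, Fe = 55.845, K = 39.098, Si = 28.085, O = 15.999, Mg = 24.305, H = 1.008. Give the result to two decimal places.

M((Mn0.40Fe0.60)3Al2Si3O12) = 496.654 g/mol, so wt% Al = 53.964/496.654 × 100 = 10.87%.
M((Mg0.26Fe0.74)3KAlSi3O10(OH)2) = 487.273 g/mol, so wt% Al = 26.982/487.273 × 100 = 5.54%.
10.87 − 5.54 = 5.33 pp.

5.33 percentage points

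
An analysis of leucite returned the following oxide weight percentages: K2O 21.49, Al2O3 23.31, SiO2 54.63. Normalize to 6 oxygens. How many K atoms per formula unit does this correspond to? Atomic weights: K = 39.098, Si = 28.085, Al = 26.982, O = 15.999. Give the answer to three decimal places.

1.002 K apfu

K2O (M=94.195): mol = 0.22814; K = 0.45628, O = 0.22814.
Al2O3 (M=101.961): mol = 0.22862; Al = 0.45724, O = 0.68586.
SiO2 (M=60.083): mol = 0.90924; Si = 0.90924, O = 1.81848.
ΣO = 2.73248; factor = 6/ΣO = 2.19581.
K apfu = 0.45628 × 2.19581 = 1.002.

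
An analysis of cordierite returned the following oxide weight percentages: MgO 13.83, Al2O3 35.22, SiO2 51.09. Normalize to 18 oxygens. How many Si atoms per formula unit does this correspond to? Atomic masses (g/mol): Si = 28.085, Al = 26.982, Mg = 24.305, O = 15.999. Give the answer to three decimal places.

4.969 Si apfu

13.83 wt% MgO ÷ 40.304 g/mol = 0.34314 mol, giving 0.34314 Mg and 0.34314 O.
35.22 wt% Al2O3 ÷ 101.961 g/mol = 0.34543 mol, giving 0.69086 Al and 1.03629 O.
51.09 wt% SiO2 ÷ 60.083 g/mol = 0.85032 mol, giving 0.85032 Si and 1.70064 O.
Oxygen sums to 3.08007; scaling by 18/3.08007 = 5.84402 puts the formula on 18 O.
Si: 0.85032 × 5.84402 = 4.969 atoms per formula unit.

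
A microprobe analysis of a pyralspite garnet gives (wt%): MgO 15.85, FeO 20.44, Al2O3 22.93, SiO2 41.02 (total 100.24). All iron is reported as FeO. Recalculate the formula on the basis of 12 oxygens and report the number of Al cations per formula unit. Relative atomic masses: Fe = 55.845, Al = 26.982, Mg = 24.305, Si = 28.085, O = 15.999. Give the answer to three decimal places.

1.986 Al apfu

MgO: 15.85/40.304 = 0.39326 mol → 0.39326 mol Mg, 0.39326 mol O.
FeO: 20.44/71.844 = 0.28451 mol → 0.28451 mol Fe, 0.28451 mol O.
Al2O3: 22.93/101.961 = 0.22489 mol → 0.44978 mol Al, 0.67467 mol O.
SiO2: 41.02/60.083 = 0.68272 mol → 0.68272 mol Si, 1.36544 mol O.
Total oxygen = 2.71788 mol. Normalization factor = 12/2.71788 = 4.41521.
Al per 12 O = 0.44978 × 4.41521 = 1.986.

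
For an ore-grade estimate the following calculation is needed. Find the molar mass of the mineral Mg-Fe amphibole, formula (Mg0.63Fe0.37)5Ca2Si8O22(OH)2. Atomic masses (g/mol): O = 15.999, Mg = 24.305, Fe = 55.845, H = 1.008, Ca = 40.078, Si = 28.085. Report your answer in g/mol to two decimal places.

The formula mass is the sum 3.15(24.305) + 1.85(55.845) + 2(40.078) + 8(28.085) + 24(15.999) + 2(1.008).

870.70 g/mol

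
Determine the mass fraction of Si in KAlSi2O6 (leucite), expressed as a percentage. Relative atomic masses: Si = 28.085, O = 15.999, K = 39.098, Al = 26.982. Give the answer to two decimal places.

25.74 weight percent

M(KAlSi2O6) = 218.244 g/mol.
Si contributes 2 × 28.085 = 56.170 g per mole.
56.170/218.244 = 0.2574 → 25.74%.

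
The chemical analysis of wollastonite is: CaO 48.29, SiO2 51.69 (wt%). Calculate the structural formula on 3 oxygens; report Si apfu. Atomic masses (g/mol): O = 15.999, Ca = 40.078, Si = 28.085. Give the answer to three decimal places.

1.000 Si apfu

CaO: 48.29/56.077 = 0.86114 mol → 0.86114 mol Ca, 0.86114 mol O.
SiO2: 51.69/60.083 = 0.86031 mol → 0.86031 mol Si, 1.72062 mol O.
Total oxygen = 2.58176 mol. Normalization factor = 3/2.58176 = 1.16200.
Si per 3 O = 0.86031 × 1.16200 = 1.000.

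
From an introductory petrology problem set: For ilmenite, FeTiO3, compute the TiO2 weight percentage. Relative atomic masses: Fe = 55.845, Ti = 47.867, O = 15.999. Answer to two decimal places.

M(FeTiO3) = 151.709 g/mol; M(TiO2) = 79.865 g/mol.
Moles TiO2 per formula unit = 1 Ti ÷ 1 = 1.0000.
TiO2 fraction = (1.0000 × 79.865) / 151.709 = 79.865/151.709 = 0.5264.

52.64 wt%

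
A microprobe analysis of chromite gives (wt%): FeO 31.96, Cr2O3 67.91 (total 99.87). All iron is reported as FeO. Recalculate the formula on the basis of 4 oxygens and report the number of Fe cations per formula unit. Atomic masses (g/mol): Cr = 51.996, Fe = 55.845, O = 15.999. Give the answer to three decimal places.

FeO (M=71.844): mol = 0.44485; Fe = 0.44485, O = 0.44485.
Cr2O3 (M=151.989): mol = 0.44681; Cr = 0.89362, O = 1.34043.
ΣO = 1.78528; factor = 4/ΣO = 2.24054.
Fe apfu = 0.44485 × 2.24054 = 0.997.

0.997 Fe apfu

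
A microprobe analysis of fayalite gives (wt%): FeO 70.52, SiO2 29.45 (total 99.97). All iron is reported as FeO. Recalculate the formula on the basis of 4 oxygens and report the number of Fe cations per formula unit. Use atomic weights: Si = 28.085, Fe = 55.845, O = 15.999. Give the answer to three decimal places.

FeO (M=71.844): mol = 0.98157; Fe = 0.98157, O = 0.98157.
SiO2 (M=60.083): mol = 0.49016; Si = 0.49016, O = 0.98032.
ΣO = 1.96189; factor = 4/ΣO = 2.03885.
Fe apfu = 0.98157 × 2.03885 = 2.001.

2.001 Fe apfu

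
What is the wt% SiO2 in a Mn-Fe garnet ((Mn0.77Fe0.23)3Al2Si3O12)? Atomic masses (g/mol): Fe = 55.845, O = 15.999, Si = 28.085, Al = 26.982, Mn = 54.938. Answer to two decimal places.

36.37 wt%

Molar mass of (Mn0.77Fe0.23)3Al2Si3O12 = 2.31×54.938 + 0.69×55.845 + 2×26.982 + 3×28.085 + 12×15.999 = 495.647 g/mol.
Each formula unit contains 3 Si, equivalent to 3/1 = 3.0000 mol SiO2.
M(SiO2) = 1×28.085 + 2×15.999 = 60.083 g/mol.
Mass of SiO2 per formula unit = 3.0000 × 60.083 = 180.249 g.
SiO2 wt% = 180.249 / 495.647 × 100 = 36.37%.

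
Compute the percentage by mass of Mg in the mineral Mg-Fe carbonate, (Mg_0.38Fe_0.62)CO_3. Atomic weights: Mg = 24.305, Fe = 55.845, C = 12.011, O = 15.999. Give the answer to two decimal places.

8.89 wt%

Formula mass = 0.38×24.305 + 0.62×55.845 + 1×12.011 + 3×15.999 = 103.868 g/mol, of which 9.236 g is Mg.
So Mg makes up 9.236/103.868 = 0.0889 of the mass, i.e. 8.89%.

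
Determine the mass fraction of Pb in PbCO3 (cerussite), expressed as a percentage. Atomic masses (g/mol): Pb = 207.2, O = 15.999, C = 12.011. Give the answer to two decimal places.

M(PbCO3) = 267.208 g/mol.
Pb contributes 1 × 207.2 = 207.200 g per mole.
207.200/267.208 = 0.7754 → 77.54%.

77.54 mass %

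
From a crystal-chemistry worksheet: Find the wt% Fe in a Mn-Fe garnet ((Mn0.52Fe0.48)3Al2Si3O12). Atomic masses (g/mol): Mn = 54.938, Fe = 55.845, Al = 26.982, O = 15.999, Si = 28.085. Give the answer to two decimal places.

16.20 wt%

Formula mass = 1.56·54.938 + 1.44·55.845 + 2·26.982 + 3·28.085 + 12·15.999 = 496.327 g/mol, of which 80.417 g is Fe.
So Fe makes up 80.417/496.327 = 0.1620 of the mass, i.e. 16.20%.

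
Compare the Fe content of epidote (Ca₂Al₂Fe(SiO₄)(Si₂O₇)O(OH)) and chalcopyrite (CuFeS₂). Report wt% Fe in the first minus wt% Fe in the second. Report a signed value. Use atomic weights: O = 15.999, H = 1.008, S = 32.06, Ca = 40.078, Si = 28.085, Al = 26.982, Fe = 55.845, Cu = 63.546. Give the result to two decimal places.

-18.87 percentage points

M(Ca₂Al₂Fe(SiO₄)(Si₂O₇)O(OH)) = 483.215 g/mol, so wt% Fe = 55.845/483.215 × 100 = 11.56%.
M(CuFeS₂) = 183.511 g/mol, so wt% Fe = 55.845/183.511 × 100 = 30.43%.
11.56 − 30.43 = -18.87 pp.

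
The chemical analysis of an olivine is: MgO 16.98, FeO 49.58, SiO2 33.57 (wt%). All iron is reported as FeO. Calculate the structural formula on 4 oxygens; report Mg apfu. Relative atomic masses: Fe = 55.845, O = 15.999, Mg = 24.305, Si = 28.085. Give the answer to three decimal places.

0.756 Mg apfu

MgO: 16.98/40.304 = 0.42130 mol → 0.42130 mol Mg, 0.42130 mol O.
FeO: 49.58/71.844 = 0.69011 mol → 0.69011 mol Fe, 0.69011 mol O.
SiO2: 33.57/60.083 = 0.55873 mol → 0.55873 mol Si, 1.11746 mol O.
Total oxygen = 2.22887 mol. Normalization factor = 4/2.22887 = 1.79463.
Mg per 4 O = 0.42130 × 1.79463 = 0.756.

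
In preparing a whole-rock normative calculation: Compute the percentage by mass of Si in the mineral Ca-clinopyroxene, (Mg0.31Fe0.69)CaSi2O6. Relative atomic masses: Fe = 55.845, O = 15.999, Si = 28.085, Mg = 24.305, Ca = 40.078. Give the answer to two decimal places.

23.57 wt%

Molar mass of (Mg0.31Fe0.69)CaSi2O6: 0.31×24.305 + 0.69×55.845 + 1×40.078 + 2×28.085 + 6×15.999 = 238.310 g/mol.
Mass of Si per formula unit: 2 × 28.085 = 56.170 g.
Weight fraction Si = 56.170 / 238.310 = 0.2357.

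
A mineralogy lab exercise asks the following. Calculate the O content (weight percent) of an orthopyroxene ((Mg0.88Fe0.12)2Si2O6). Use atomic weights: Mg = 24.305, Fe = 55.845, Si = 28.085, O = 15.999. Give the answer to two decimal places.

46.07 weight percent

Molar mass of (Mg0.88Fe0.12)2Si2O6: 1.76×24.305 + 0.24×55.845 + 2×28.085 + 6×15.999 = 208.344 g/mol.
Mass of O per formula unit: 6 × 15.999 = 95.994 g.
Weight fraction O = 95.994 / 208.344 = 0.4607.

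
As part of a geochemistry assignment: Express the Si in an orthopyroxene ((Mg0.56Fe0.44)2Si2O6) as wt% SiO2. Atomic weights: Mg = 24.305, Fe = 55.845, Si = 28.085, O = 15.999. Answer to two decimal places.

M((Mg0.56Fe0.44)2Si2O6) = 228.529 g/mol; M(SiO2) = 60.083 g/mol.
Moles SiO2 per formula unit = 2 Si ÷ 1 = 2.0000.
SiO2 fraction = (2.0000 × 60.083) / 228.529 = 120.166/228.529 = 0.5258.

52.58 wt%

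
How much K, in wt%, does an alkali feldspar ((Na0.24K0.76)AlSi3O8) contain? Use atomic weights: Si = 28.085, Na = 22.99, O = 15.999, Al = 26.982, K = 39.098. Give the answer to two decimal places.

10.83 wt%

M((Na0.24K0.76)AlSi3O8) = 274.461 g/mol.
K contributes 0.76 × 39.098 = 29.714 g per mole.
29.714/274.461 = 0.1083 → 10.83%.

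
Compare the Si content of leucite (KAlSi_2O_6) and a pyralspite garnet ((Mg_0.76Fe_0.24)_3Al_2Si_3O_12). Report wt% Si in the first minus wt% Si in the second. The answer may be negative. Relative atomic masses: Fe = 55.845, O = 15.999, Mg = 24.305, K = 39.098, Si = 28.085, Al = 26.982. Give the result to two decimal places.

5.95 percentage points

Si in KAlSi_2O_6: molar mass 218.244 g/mol; 2×28.085 = 56.170 g → 25.74 wt%.
Si in (Mg_0.76Fe_0.24)_3Al_2Si_3O_12: molar mass 425.831 g/mol; 3×28.085 = 84.255 g → 19.79 wt%.
Difference = 25.74 − 19.79 = 5.95 percentage points.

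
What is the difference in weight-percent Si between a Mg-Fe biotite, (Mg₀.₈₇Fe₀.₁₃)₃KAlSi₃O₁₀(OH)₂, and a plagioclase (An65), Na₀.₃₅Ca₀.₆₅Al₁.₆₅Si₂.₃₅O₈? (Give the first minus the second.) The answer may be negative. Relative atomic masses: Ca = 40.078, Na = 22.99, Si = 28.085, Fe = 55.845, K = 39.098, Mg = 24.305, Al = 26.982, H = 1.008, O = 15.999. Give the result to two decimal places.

First mineral: 84.255 g Si in 429.555 g formula = 19.61 wt% Si.
Second mineral: 66.000 g Si in 272.609 g formula = 24.21 wt% Si.
19.61% − 24.21% gives a difference of -4.60 percentage points.

-4.60 percentage points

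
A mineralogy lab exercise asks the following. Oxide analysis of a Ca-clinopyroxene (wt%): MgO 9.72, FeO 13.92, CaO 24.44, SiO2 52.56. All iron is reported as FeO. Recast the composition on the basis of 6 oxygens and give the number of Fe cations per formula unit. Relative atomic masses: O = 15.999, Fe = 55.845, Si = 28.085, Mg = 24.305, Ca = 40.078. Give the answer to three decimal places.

MgO: 9.72/40.304 = 0.24117 mol → 0.24117 mol Mg, 0.24117 mol O.
FeO: 13.92/71.844 = 0.19375 mol → 0.19375 mol Fe, 0.19375 mol O.
CaO: 24.44/56.077 = 0.43583 mol → 0.43583 mol Ca, 0.43583 mol O.
SiO2: 52.56/60.083 = 0.87479 mol → 0.87479 mol Si, 1.74958 mol O.
Total oxygen = 2.62033 mol. Normalization factor = 6/2.62033 = 2.28979.
Fe per 6 O = 0.19375 × 2.28979 = 0.444.

0.444 Fe apfu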